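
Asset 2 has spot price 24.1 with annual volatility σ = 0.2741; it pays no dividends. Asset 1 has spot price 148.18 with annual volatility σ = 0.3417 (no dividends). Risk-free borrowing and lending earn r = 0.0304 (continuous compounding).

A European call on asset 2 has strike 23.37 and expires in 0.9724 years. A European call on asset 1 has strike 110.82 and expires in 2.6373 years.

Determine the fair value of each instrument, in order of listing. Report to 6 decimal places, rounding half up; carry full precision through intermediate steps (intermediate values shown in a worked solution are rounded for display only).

[asset 2 call K=23.37]
σ√T = 0.2741·√0.9724 = 0.270291
d₁ = (ln(S/K) + (r+σ²/2)T) / (σ√T) = (ln(24.1/23.37) + (0.0304+0.2741²/2)·0.9724) / 0.270291 = (0.030759 + 0.066090) / 0.270291 = 0.358311
d₂ = d₁ − σ√T = 0.358311 − 0.270291 = 0.088020
e^{−rT} = 0.970872
N(d₁) = 0.639945,  N(d₂) = 0.535070
price = S·N(d₁) − K·e^{−rT}·N(d₂) = 15.422668 − 12.140341 = 3.282327
[asset 1 call K=110.82]
σ√T = 0.3417·√2.6373 = 0.554913
d₁ = (ln(S/K) + (r+σ²/2)T) / (σ√T) = (ln(148.18/110.82) + (0.0304+0.3417²/2)·2.6373) / 0.554913 = (0.290520 + 0.234138) / 0.554913 = 0.945479
d₂ = d₁ − σ√T = 0.945479 − 0.554913 = 0.390566
e^{−rT} = 0.922956
N(d₁) = 0.827793,  N(d₂) = 0.651941
price = S·N(d₁) − K·e^{−rT}·N(d₂) = 122.662346 − 66.681817 = 55.980529

price(asset 2 call K=23.37) = 3.282327
price(asset 1 call K=110.82) = 55.980529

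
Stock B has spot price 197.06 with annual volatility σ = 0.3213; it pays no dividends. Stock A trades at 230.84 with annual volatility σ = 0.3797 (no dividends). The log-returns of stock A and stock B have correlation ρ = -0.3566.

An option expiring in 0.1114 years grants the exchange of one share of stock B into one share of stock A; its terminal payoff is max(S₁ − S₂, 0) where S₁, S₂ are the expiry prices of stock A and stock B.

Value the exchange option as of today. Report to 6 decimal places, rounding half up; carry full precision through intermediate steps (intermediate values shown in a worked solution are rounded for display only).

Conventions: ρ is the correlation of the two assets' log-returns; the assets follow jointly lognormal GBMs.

σ_eff = √(σ₁² + σ₂² − 2ρσ₁σ₂) = √(0.3797² + 0.3213² − 2·-0.3566·0.3797·0.3213) = 0.578286
d₁ = (ln(S₁/S₂) + (q₂ − q₁ + σ_eff²/2)T) / (σ_eff√T) = (ln(230.84/197.06) + (0.0 − 0.0 + 0.167207)·0.1114) / 0.193012 = 0.916229
d₂ = d₁ − σ_eff√T = 0.916229 − 0.193012 = 0.723216
N(d₁) = 0.820227,  N(d₂) = 0.765227
V = S₁·e^{−q₁T}·N(d₁) − S₂·e^{−q₂T}·N(d₂) = 189.341090 − 150.795535 = 38.545555
Key observation: the rate r is irrelevant here: denominating values in stock B turns the exchange into a ratio option on S₁/S₂, and discounting at r drops out.

exchange price = 38.545555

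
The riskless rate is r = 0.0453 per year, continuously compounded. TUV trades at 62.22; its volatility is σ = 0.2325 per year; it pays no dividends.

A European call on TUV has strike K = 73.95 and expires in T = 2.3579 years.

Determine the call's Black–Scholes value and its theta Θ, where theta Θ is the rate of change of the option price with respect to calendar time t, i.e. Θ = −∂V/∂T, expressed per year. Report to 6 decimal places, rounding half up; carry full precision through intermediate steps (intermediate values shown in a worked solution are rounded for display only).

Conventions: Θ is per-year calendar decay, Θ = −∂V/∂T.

price = 7.149213
Θ = -2.957742

σ√T = 0.2325·√2.3579 = 0.357014
d₁ = (ln(S/K) + (r+σ²/2)T) / (σ√T) = (ln(62.22/73.95) + (0.0453+0.2325²/2)·2.3579) / 0.357014 = (-0.172713 + 0.170542) / 0.357014 = -0.006079
d₂ = d₁ − σ√T = -0.006079 − 0.357014 = -0.363093
e^{−rT} = 0.898694
N(d₁) = 0.497575,  N(d₂) = 0.358268
Call price V = S·N(d₁) − K·e^{−rT}·N(d₂) = 30.959112 − 23.809899 = 7.149213
φ(d₁) = (1/√(2π))·e^{−d₁²/2} = 0.398935
Θ = −S·φ(d₁)·σ/(2√T) − r·K·e^{−rT}·N(d₂) = −1.879154 − 1.078588 = -2.957742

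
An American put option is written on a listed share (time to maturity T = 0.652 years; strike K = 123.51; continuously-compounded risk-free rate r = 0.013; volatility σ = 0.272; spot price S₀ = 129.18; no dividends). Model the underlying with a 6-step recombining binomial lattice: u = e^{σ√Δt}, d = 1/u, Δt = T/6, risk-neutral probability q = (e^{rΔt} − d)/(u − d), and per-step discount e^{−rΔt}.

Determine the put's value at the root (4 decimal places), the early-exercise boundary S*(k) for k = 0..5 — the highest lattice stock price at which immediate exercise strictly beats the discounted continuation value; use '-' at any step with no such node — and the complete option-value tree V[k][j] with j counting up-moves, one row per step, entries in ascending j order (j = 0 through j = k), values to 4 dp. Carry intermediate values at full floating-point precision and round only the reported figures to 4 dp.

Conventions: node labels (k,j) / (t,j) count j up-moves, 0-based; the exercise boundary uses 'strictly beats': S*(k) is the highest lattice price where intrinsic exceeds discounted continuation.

Δt=0.10867, u=1.09381, d=0.91424, q=0.48547, disc=e^(-rΔt)=0.99859
k=6 terminal: V=max(K-S,0) → 48.0786 33.2629 15.5372 0.0000 0.0000 0.0000 0.0000
k=5: j=0 S=82.5074 intr=41.0026 cont=40.8283 V=41.0026[EX]; j=1 S=98.7129 intr=24.7971 cont=24.6228 V=24.7971[EX]; j=2 S=118.1013 intr=5.4087 cont=7.9831 V=7.9831[hold]; j=3 S=141.2979 intr=0.0000 cont=0.0000 V=0.0000[hold]; j=4 S=169.0506 intr=0.0000 cont=0.0000 V=0.0000[hold]; j=5 S=202.2543 intr=0.0000 cont=0.0000 V=0.0000[hold]  S*(5)=98.7129
k=4: j=0 S=90.2471 intr=33.2629 cont=33.0885 V=33.2629[EX]; j=1 S=107.9728 intr=15.5372 cont=16.6109 V=16.6109[hold]; j=2 S=129.1800 intr=0.0000 cont=4.1017 V=4.1017[hold]; j=3 S=154.5526 intr=0.0000 cont=0.0000 V=0.0000[hold]; j=4 S=184.9087 intr=0.0000 cont=0.0000 V=0.0000[hold]  S*(4)=90.2471
k=3: j=0 S=98.7129 intr=24.7971 cont=25.1433 V=25.1433[hold]; j=1 S=118.1013 intr=5.4087 cont=10.5232 V=10.5232[hold]; j=2 S=141.2979 intr=0.0000 cont=2.1075 V=2.1075[hold]; j=3 S=169.0506 intr=0.0000 cont=0.0000 V=0.0000[hold]  S*(3)=-
k=2: j=0 S=107.9728 intr=15.5372 cont=18.0201 V=18.0201[hold]; j=1 S=129.1800 intr=0.0000 cont=6.4285 V=6.4285[hold]; j=2 S=154.5526 intr=0.0000 cont=1.0828 V=1.0828[hold]  S*(2)=-
k=1: j=0 S=118.1013 intr=5.4087 cont=12.3752 V=12.3752[hold]; j=1 S=141.2979 intr=0.0000 cont=3.8279 V=3.8279[hold]  S*(1)=-
k=0: j=0 S=129.1800 intr=0.0000 cont=8.2141 V=8.2141[hold]  S*(0)=-

price = 8.2141
boundary = - - - - 90.2471 98.7129
tree:
8.2141
12.3752 3.8279
18.0201 6.4285 1.0828
25.1433 10.5232 2.1075 0.0000
33.2629 16.6109 4.1017 0.0000 0.0000
41.0026 24.7971 7.9831 0.0000 0.0000 0.0000
48.0786 33.2629 15.5372 0.0000 0.0000 0.0000 0.0000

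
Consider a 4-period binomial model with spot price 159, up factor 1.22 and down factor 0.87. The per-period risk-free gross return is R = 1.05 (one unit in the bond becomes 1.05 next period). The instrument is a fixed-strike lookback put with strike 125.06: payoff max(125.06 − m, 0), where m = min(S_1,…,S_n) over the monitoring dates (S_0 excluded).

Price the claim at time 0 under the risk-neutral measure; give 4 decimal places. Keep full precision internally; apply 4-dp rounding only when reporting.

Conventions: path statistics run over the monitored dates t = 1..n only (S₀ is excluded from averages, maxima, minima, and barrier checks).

Risk-neutral up-probability p* = (R−d)/(u−d) = (1.05−0.87)/(1.22−0.87) = 0.5143; the claim prices as the p*-weighted sum of path payoffs discounted by R^4.
Enumerate all 2^4 = 16 price paths (U = up ×1.22, D = down ×0.87); each path with k up-moves has probability p*^k·(1−p*)^(4−k).
DDDD: m=91.0907, payoff=33.9693, prob=0.055657
UDDD: m=127.7364, payoff=0.0000, prob=0.058931
DUDD: m=127.7364, payoff=0.0000, prob=0.058931
UUDD: m=179.1246, payoff=0.0000, prob=0.062398
DDUD: m=120.3471, payoff=4.7129, prob=0.058931
UDUD: m=168.7626, payoff=0.0000, prob=0.062398
DUUD: m=138.3300, payoff=0.0000, prob=0.062398
UUUD: m=193.9800, payoff=0.0000, prob=0.066068
DDDU: m=104.7020, payoff=20.3580, prob=0.058931
UDDU: m=146.8235, payoff=0.0000, prob=0.062398
DUDU: m=138.3300, payoff=0.0000, prob=0.062398
UUDU: m=193.9800, payoff=0.0000, prob=0.066068
DDUU: m=120.3471, payoff=4.7129, prob=0.062398
UDUU: m=168.7626, payoff=0.0000, prob=0.066068
DUUU: m=138.3300, payoff=0.0000, prob=0.066068
UUUU: m=193.9800, payoff=0.0000, prob=0.069955
Price = Σ prob·payoff / R^4 = 3.662186 / 1.215506 = 3.0129

price = 3.0129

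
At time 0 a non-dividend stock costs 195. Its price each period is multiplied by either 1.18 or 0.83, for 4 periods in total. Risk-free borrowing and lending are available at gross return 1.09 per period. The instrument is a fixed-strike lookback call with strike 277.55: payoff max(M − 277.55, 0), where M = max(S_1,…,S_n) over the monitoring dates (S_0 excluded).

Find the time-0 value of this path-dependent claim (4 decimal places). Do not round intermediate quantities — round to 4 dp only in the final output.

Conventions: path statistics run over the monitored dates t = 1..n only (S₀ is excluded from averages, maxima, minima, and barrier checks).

No-arbitrage gives p* = (R−d)/(u−d) = 0.7429: enumerate every path, weight its payoff by its p*-probability, and discount by R^4.
Enumerate all 2^4 = 16 price paths (U = up ×1.18, D = down ×0.83); each path with k up-moves has probability p*^k·(1−p*)^(4−k).
DDDD: M=161.8500, payoff=0.0000, prob=0.004372
UDDD: M=230.1000, payoff=0.0000, prob=0.012631
DUDD: M=190.9830, payoff=0.0000, prob=0.012631
UUDD: M=271.5180, payoff=0.0000, prob=0.036489
DDUD: M=161.8500, payoff=0.0000, prob=0.012631
UDUD: M=230.1000, payoff=0.0000, prob=0.036489
DUUD: M=225.3599, payoff=0.0000, prob=0.036489
UUUD: M=320.3912, payoff=42.8412, prob=0.105412
DDDU: M=161.8500, payoff=0.0000, prob=0.012631
UDDU: M=230.1000, payoff=0.0000, prob=0.036489
DUDU: M=190.9830, payoff=0.0000, prob=0.036489
UUDU: M=271.5180, payoff=0.0000, prob=0.105412
DDUU: M=187.0488, payoff=0.0000, prob=0.036489
UDUU: M=265.9247, payoff=0.0000, prob=0.105412
DUUU: M=265.9247, payoff=0.0000, prob=0.105412
UUUU: M=378.0617, payoff=100.5117, prob=0.304524
Price = Σ prob·payoff / R^4 = 35.124176 / 1.411582 = 24.8829

price = 24.8829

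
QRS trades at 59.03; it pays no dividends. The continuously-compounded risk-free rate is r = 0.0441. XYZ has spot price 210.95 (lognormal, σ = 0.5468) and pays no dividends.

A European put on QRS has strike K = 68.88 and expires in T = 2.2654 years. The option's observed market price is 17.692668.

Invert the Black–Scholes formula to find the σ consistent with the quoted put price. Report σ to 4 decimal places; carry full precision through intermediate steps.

At σ = 0.4472 the Black–Scholes value reproduces the quote:
σ√T = 0.4472·√2.2654 = 0.673092
d₁ = (ln(S/K) + (r+σ²/2)T) / (σ√T) = (ln(59.03/68.88) + (0.0441+0.4472²/2)·2.2654) / 0.673092 = (-0.154320 + 0.326430) / 0.673092 = 0.255701
d₂ = d₁ − σ√T = 0.255701 − 0.673092 = -0.417391
e^{−rT} = 0.904924
N(−d₁) = 0.399091,  N(−d₂) = 0.661804
V = K·e^{−rT}·N(−d₂) − S·N(−d₁) = 41.250999 − 23.558331 = 17.692668 (the quoted price), and the Black–Scholes price is strictly increasing in σ, so σ is unique

sigma = 0.4472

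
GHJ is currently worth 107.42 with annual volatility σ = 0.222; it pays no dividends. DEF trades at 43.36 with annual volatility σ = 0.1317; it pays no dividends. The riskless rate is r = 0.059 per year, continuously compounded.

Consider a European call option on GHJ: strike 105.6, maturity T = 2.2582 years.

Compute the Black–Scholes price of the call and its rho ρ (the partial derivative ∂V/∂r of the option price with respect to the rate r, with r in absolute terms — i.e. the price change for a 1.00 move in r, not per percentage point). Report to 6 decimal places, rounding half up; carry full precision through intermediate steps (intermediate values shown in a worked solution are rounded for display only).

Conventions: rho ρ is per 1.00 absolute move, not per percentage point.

price = 22.039931
ρ = 127.677157

σ√T = 0.222·√2.2582 = 0.333606
d₁ = (ln(S/K) + (r+σ²/2)T) / (σ√T) = (ln(107.42/105.6) + (0.059+0.222²/2)·2.2582) / 0.333606 = (0.017088 + 0.188880) / 0.333606 = 0.617400
d₂ = d₁ − σ√T = 0.617400 − 0.333606 = 0.283793
e^{−rT} = 0.875260
N(d₁) = 0.731514,  N(d₂) = 0.611716
Call price V = S·N(d₁) − K·e^{−rT}·N(d₂) = 78.579279 − 56.539348 = 22.039931
ρ = K·T·e^{−rT}·N(d₂) = 127.677157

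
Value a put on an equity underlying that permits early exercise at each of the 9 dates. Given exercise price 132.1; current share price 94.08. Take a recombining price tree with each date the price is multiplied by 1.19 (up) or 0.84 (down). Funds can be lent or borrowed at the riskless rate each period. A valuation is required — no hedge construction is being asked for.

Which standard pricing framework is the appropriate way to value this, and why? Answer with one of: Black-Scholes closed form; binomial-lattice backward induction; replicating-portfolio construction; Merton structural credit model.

framework: binomial-lattice backward induction

Key observation: the put (strike 132.1 on spot 94.08) is American-style on a 9-step discrete price model, so the early-exercise decision at every node requires stepwise backward valuation — a closed form cannot price the exercise right.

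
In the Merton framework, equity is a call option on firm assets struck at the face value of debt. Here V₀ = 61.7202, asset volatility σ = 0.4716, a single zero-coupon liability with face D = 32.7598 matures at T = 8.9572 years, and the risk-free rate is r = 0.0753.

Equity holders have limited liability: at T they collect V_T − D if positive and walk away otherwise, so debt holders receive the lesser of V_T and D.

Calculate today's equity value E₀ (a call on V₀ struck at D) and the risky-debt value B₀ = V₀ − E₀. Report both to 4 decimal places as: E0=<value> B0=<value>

With assets at 61.7202 and a single debt payment of 32.7598 at 8.9572 years:
d₁ = [ln(V₀/D) + (r + σ²/2)T] / (σ√T)
   = [ln(61.7202/32.7598) + (0.0753 + 0.5·0.4716²)·8.9572] / (0.4716·√8.9572)
   = [0.633409 + 1.670547] / 1.411432 = 1.632354
d₂ = d₁ − σ√T = 1.632354 − 1.411432 = 0.220922
N(d₁) = 0.948698,  N(d₂) = 0.587423,  e^(−rT) = 0.509423
E₀ = V₀·N(d₁) − D·e^(−rT)·N(d₂)
   = 61.7202·0.948698 − 32.7598·0.509423·0.587423 = 48.750535
B₀ = V₀ − E₀ = 61.7202 − 48.750535 = 12.969665

E0=48.7505 B0=12.9697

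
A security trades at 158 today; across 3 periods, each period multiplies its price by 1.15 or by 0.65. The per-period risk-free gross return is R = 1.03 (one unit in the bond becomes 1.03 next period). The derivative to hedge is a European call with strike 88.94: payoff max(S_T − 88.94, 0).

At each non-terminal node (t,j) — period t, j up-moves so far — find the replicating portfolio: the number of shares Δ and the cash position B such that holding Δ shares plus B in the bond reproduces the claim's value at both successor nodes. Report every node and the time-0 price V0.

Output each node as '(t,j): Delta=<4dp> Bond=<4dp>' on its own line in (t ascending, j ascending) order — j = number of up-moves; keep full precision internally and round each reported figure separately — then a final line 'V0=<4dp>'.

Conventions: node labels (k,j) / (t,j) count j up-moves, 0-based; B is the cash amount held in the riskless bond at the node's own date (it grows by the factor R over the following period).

No-arbitrage ⇒ martingale measure with p* = (R−d)/(u−d) = 0.7600.
At maturity the claim pays: V(3,0)=0.0000, V(3,1)=0.0000, V(3,2)=46.8807, V(3,3)=151.3582
  t=2,j=0: stock 66.7550 → up 76.7683 (V=0.0000), down 43.3908 (V=0.0000). Price 0.0000; hedge Δ=0.0000, bond B=0.0000.
  t=2,j=1: stock 118.1050 → up 135.8207 (V=46.8807), down 76.7682 (V=0.0000). Price 34.5916; hedge Δ=0.7939, bond B=-59.1699.
  t=2,j=2: stock 208.9550 → up 240.2982 (V=151.3582), down 135.8207 (V=46.8807). Price 122.6055; hedge Δ=1.0000, bond B=-86.3495.
  t=1,j=0: stock 102.7000 → up 118.1050 (V=34.5916), down 66.7550 (V=0.0000). Price 25.5239; hedge Δ=0.6736, bond B=-43.6593.
  t=1,j=1: stock 181.7000 → up 208.9550 (V=122.6055), down 118.1050 (V=34.5916). Price 98.5264; hedge Δ=0.9688, bond B=-77.5014.
  t=0,j=0: stock 158.0000 → up 181.7000 (V=98.5264), down 102.7000 (V=25.5239). Price 78.6464; hedge Δ=0.9241, bond B=-67.3585.
Check: Δ(0,0)·S0 + B(0,0) = 78.6464 = V0.

(0,0): Delta=0.9241 Bond=-67.3585
(1,0): Delta=0.6736 Bond=-43.6593
(1,1): Delta=0.9688 Bond=-77.5014
(2,0): Delta=0.0000 Bond=0.0000
(2,1): Delta=0.7939 Bond=-59.1699
(2,2): Delta=1.0000 Bond=-86.3495
V0=78.6464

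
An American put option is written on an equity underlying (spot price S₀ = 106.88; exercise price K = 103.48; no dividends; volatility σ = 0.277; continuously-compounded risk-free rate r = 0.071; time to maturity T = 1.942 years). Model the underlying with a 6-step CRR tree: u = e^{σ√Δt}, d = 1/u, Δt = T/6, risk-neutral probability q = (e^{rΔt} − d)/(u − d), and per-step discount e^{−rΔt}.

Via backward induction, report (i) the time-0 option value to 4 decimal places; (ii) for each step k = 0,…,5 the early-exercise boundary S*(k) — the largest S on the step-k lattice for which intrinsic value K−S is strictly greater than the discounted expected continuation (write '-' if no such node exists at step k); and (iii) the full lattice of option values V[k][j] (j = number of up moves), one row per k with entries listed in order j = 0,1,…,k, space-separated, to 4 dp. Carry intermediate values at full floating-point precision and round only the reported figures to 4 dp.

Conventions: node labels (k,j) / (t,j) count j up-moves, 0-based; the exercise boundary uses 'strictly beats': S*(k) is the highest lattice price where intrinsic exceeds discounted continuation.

price = 9.3627
boundary = - - 77.9858 66.6155 77.9858 91.2969
tree:
9.3627
15.7417 4.2064
25.4942 7.9209 1.1497
36.8645 14.5024 2.5253 0.0000
46.5771 25.4942 5.5467 0.0000 0.0000
54.8735 36.8645 12.1831 0.0000 0.0000 0.0000
61.9604 46.5771 25.4942 0.0000 0.0000 0.0000 0.0000

Δt=0.32367  u=1.17069  d=0.85420  q=0.53414  discount=0.97728
step 6 (expiry): payoffs max(K−S,0) = 61.9604 46.5771 25.4942 0.0000 0.0000 0.0000 0.0000
step 5: (k=5,j=0): S=48.6065, K−S=54.8735, hold=52.5226 ⇒ V=54.8735 exercise | (k=5,j=1): S=66.6155, K−S=36.8645, hold=34.5137 ⇒ V=36.8645 exercise | (k=5,j=2): S=91.2969, K−S=12.1831, hold=11.6070 ⇒ V=12.1831 exercise | (k=5,j=3): S=125.1229, K−S=0.0000, hold=0.0000 ⇒ V=0.0000 continue | (k=5,j=4): S=171.4817, K−S=0.0000, hold=0.0000 ⇒ V=0.0000 continue | (k=5,j=5): S=235.0168, K−S=0.0000, hold=0.0000 ⇒ V=0.0000 continue  boundary S*=91.2969
step 4: (k=4,j=0): S=56.9029, K−S=46.5771, hold=44.2262 ⇒ V=46.5771 exercise | (k=4,j=1): S=77.9858, K−S=25.4942, hold=23.1433 ⇒ V=25.4942 exercise | (k=4,j=2): S=106.8800, K−S=0.0000, hold=5.5467 ⇒ V=5.5467 continue | (k=4,j=3): S=146.4797, K−S=0.0000, hold=0.0000 ⇒ V=0.0000 continue | (k=4,j=4): S=200.7513, K−S=0.0000, hold=0.0000 ⇒ V=0.0000 continue  boundary S*=77.9858
step 3: (k=3,j=0): S=66.6155, K−S=36.8645, hold=34.5137 ⇒ V=36.8645 exercise | (k=3,j=1): S=91.2969, K−S=12.1831, hold=14.5024 ⇒ V=14.5024 continue | (k=3,j=2): S=125.1229, K−S=0.0000, hold=2.5253 ⇒ V=2.5253 continue | (k=3,j=3): S=171.4817, K−S=0.0000, hold=0.0000 ⇒ V=0.0000 continue  boundary S*=66.6155
step 2: (k=2,j=0): S=77.9858, K−S=25.4942, hold=24.3540 ⇒ V=25.4942 exercise | (k=2,j=1): S=106.8800, K−S=0.0000, hold=7.9209 ⇒ V=7.9209 continue | (k=2,j=2): S=146.4797, K−S=0.0000, hold=1.1497 ⇒ V=1.1497 continue  boundary S*=77.9858
step 1: (k=1,j=0): S=91.2969, K−S=12.1831, hold=15.7417 ⇒ V=15.7417 continue | (k=1,j=1): S=125.1229, K−S=0.0000, hold=4.2064 ⇒ V=4.2064 continue  boundary S*=-
step 0: (k=0,j=0): S=106.8800, K−S=0.0000, hold=9.3627 ⇒ V=9.3627 continue  boundary S*=-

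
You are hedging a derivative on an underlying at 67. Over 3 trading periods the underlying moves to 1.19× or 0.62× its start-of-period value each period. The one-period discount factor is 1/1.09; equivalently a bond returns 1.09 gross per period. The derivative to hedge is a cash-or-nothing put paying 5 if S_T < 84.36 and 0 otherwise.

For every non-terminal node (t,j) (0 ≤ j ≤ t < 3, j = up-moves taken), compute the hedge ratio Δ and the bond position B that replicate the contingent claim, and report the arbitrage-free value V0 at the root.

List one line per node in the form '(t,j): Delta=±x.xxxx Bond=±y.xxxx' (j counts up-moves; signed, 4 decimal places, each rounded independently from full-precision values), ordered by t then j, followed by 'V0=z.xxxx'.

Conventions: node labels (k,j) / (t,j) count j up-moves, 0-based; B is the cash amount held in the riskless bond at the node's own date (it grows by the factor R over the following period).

(0,0): Delta=-0.0749 Bond=6.7162
(1,0): Delta=0.0000 Bond=4.2084
(1,1): Delta=-0.0832 Bond=7.9829
(2,0): Delta=0.0000 Bond=4.5872
(2,1): Delta=0.0000 Bond=4.5872
(2,2): Delta=-0.0925 Bond=9.5767
V0=1.6964

Risk-neutral probability p* = (R−d)/(u−d) = (1.09−0.62)/(1.19−0.62) = 0.8246.
Expiry values: V(3,0)=5.0000, V(3,1)=5.0000, V(3,2)=5.0000, V(3,3)=0.0000
(2,0): S=25.7548. Δ = (V_up−V_dn)/(S_up−S_dn) = (5.0000−5.0000)/(30.6482−15.9680) = 0.0000. V = [p*·5.0000 + (1−p*)·5.0000]/1.09 = 4.5872. B = V − Δ·S = 4.5872.
(2,1): S=49.4326. Δ = (V_up−V_dn)/(S_up−S_dn) = (5.0000−5.0000)/(58.8248−30.6482) = 0.0000. V = [p*·5.0000 + (1−p*)·5.0000]/1.09 = 4.5872. B = V − Δ·S = 4.5872.
(2,2): S=94.8787. Δ = (V_up−V_dn)/(S_up−S_dn) = (0.0000−5.0000)/(112.9057−58.8248) = -0.0925. V = [p*·0.0000 + (1−p*)·5.0000]/1.09 = 0.8048. B = V − Δ·S = 9.5767.
(1,0): S=41.5400. Δ = (V_up−V_dn)/(S_up−S_dn) = (4.5872−4.5872)/(49.4326−25.7548) = 0.0000. V = [p*·4.5872 + (1−p*)·4.5872]/1.09 = 4.2084. B = V − Δ·S = 4.2084.
(1,1): S=79.7300. Δ = (V_up−V_dn)/(S_up−S_dn) = (0.8048−4.5872)/(94.8787−49.4326) = -0.0832. V = [p*·0.8048 + (1−p*)·4.5872]/1.09 = 1.3471. B = V − Δ·S = 7.9829.
(0,0): S=67.0000. Δ = (V_up−V_dn)/(S_up−S_dn) = (1.3471−4.2084)/(79.7300−41.5400) = -0.0749. V = [p*·1.3471 + (1−p*)·4.2084]/1.09 = 1.6964. B = V − Δ·S = 6.7162.
As a check, the time-0 holding Δ(0,0)·S0 + B(0,0) comes to 1.6964 — exactly V0.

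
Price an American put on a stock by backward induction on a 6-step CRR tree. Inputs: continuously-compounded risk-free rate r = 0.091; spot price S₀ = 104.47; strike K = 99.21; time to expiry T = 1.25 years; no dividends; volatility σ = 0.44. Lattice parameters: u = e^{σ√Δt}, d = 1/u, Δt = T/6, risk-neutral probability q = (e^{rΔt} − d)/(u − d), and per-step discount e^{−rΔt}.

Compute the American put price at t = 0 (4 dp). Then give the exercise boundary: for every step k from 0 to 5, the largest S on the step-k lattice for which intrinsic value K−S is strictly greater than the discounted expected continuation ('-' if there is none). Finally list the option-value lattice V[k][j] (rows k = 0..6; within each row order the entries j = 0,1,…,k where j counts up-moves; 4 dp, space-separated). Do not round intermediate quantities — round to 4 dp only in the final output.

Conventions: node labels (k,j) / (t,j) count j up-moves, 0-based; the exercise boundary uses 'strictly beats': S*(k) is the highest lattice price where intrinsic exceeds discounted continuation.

price = 12.6682
boundary = - - - 57.1915 69.9120 57.1915
tree:
12.6682
19.6922 6.0554
29.4755 10.5602 1.7345
42.0185 17.9302 3.5163 0.0000
52.4245 29.2980 7.1286 0.0000 0.0000
60.9371 42.0185 14.4518 0.0000 0.0000 0.0000
67.9009 52.4245 29.2980 0.0000 0.0000 0.0000 0.0000

params: Δt=0.20833 u=1.22242 d=0.81805 q=0.49729 e^(-rΔt)=0.98122
t_6 payoffs: 67.9009 52.4245 29.2980 0.0000 0.0000 0.0000 0.0000
t_5: node(5,0) S=38.2729 payoff=60.9371 vs cont=59.0740 → 60.9371 [stop]  node(5,1) S=57.1915 payoff=42.0185 vs cont=40.1554 → 42.0185 [stop]  node(5,2) S=85.4617 payoff=13.7483 vs cont=14.4518 → 14.4518 [wait]  node(5,3) S=127.7061 payoff=0.0000 vs cont=0.0000 → 0.0000 [wait]  node(5,4) S=190.8322 payoff=0.0000 vs cont=0.0000 → 0.0000 [wait]  node(5,5) S=285.1622 payoff=0.0000 vs cont=0.0000 → 0.0000 [wait]  ⇒ S*(5)=57.1915
t_4: node(4,0) S=46.7855 payoff=52.4245 vs cont=50.5614 → 52.4245 [stop]  node(4,1) S=69.9120 payoff=29.2980 vs cont=27.7782 → 29.2980 [stop]  node(4,2) S=104.4700 payoff=0.0000 vs cont=7.1286 → 7.1286 [wait]  node(4,3) S=156.1104 payoff=0.0000 vs cont=0.0000 → 0.0000 [wait]  node(4,4) S=233.2769 payoff=0.0000 vs cont=0.0000 → 0.0000 [wait]  ⇒ S*(4)=69.9120
t_3: node(3,0) S=57.1915 payoff=42.0185 vs cont=40.1554 → 42.0185 [stop]  node(3,1) S=85.4617 payoff=13.7483 vs cont=17.9302 → 17.9302 [wait]  node(3,2) S=127.7061 payoff=0.0000 vs cont=3.5163 → 3.5163 [wait]  node(3,3) S=190.8322 payoff=0.0000 vs cont=0.0000 → 0.0000 [wait]  ⇒ S*(3)=57.1915
t_2: node(2,0) S=69.9120 payoff=29.2980 vs cont=29.4755 → 29.4755 [wait]  node(2,1) S=104.4700 payoff=0.0000 vs cont=10.5602 → 10.5602 [wait]  node(2,2) S=156.1104 payoff=0.0000 vs cont=1.7345 → 1.7345 [wait]  ⇒ S*(2)=-
t_1: node(1,0) S=85.4617 payoff=13.7483 vs cont=19.6922 → 19.6922 [wait]  node(1,1) S=127.7061 payoff=0.0000 vs cont=6.0554 → 6.0554 [wait]  ⇒ S*(1)=-
t_0: node(0,0) S=104.4700 payoff=0.0000 vs cont=12.6682 → 12.6682 [wait]  ⇒ S*(0)=-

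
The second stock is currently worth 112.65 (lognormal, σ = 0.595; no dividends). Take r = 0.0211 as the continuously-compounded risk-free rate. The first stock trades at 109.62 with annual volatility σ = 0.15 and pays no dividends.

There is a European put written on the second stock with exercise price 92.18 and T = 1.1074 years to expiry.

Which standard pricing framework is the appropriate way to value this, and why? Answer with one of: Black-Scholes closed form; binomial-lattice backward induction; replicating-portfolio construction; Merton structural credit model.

Key observation: the instrument is a plain European put (strike 92.18) on a lognormal asset; the exact continuous-time formula applies directly.

framework: Black-Scholes closed form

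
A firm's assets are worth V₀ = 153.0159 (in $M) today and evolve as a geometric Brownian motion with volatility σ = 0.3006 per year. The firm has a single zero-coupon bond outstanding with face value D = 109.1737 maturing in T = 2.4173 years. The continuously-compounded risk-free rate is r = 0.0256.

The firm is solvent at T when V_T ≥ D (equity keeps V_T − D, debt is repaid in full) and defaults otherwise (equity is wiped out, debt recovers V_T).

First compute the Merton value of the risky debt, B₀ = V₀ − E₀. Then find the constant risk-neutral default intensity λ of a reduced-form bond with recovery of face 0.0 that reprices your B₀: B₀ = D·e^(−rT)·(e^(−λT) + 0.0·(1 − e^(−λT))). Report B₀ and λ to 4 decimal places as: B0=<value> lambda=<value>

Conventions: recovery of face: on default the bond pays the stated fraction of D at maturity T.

Equity is a call on the firm's assets struck at D = 109.1737:
d₁ = [ln(V₀/D) + (r + σ²/2)T] / (σ√T)
   = [ln(153.0159/109.1737) + (0.0256 + 0.5·0.3006²)·2.4173] / (0.3006·√2.4173)
   = [0.337602 + 0.171097] / 0.467363 = 1.088444
d₂ = d₁ − σ√T = 1.088444 − 0.467363 = 0.621082
N(d₁) = 0.861801,  N(d₂) = 0.732727,  e^(−rT) = 0.939993
E₀ = V₀·N(d₁) − D·e^(−rT)·N(d₂)
   = 153.0159·0.861801 − 109.1737·0.939993·0.732727 = 56.674898
B₀ = V₀ − E₀ = 153.0159 − 56.674898 = 96.341002
e^(−λT) = (B₀·e^(rT)/D − 0)/(1 − 0) = (96.3410·1.063838/109.1737 − 0)/1 = 0.93879013
λ = −ln(0.93879013)/2.4173 = 0.026130

B0=96.3410 lambda=0.0261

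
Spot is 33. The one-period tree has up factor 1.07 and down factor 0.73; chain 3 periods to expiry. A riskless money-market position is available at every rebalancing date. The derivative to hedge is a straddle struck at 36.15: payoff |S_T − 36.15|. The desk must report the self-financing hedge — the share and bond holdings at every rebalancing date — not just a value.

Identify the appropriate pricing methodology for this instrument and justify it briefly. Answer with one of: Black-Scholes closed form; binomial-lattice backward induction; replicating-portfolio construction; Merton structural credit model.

Key observation: the mandate to exhibit the hedge at every date and state singles out the replicating-portfolio construction on the 3-period tree with factors 1.07 and 0.73 from 33.

framework: replicating-portfolio construction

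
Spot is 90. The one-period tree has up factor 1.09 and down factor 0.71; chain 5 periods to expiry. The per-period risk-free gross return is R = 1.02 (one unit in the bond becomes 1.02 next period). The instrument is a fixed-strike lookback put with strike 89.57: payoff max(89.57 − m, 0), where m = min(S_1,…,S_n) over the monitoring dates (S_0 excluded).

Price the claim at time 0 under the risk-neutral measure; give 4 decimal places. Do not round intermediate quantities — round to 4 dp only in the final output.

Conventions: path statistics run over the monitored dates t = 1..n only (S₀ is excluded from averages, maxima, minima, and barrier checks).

price = 13.0824

Under the martingale measure an up-move has probability p* = 0.8158; value the claim as the probability-weighted average of per-path payoffs, discounted 5 periods at R = 1.02.
Enumerate all 2^5 = 32 price paths (U = up ×1.09, D = down ×0.71); each path with k up-moves has probability p*^k·(1−p*)^(5−k).
DDDDD: m=16.2381, payoff=73.3319, prob=0.000212
UDDDD: m=24.9289, payoff=64.6411, prob=0.000939
DUDDD: m=24.9289, payoff=64.6411, prob=0.000939
UUDDD: m=38.2711, payoff=51.2989, prob=0.004160
DDUDD: m=24.9289, payoff=64.6411, prob=0.000939
UDUDD: m=38.2711, payoff=51.2989, prob=0.004160
DUUDD: m=38.2711, payoff=51.2989, prob=0.004160
UUUDD: m=58.7542, payoff=30.8158, prob=0.018423
DDDUD: m=24.9289, payoff=64.6411, prob=0.000939
UDDUD: m=38.2711, payoff=51.2989, prob=0.004160
DUDUD: m=38.2711, payoff=51.2989, prob=0.004160
UUDUD: m=58.7542, payoff=30.8158, prob=0.018423
DDUUD: m=38.2711, payoff=51.2989, prob=0.004160
UDUUD: m=58.7542, payoff=30.8158, prob=0.018423
DUUUD: m=58.7542, payoff=30.8158, prob=0.018423
UUUUD: m=90.2001, payoff=0.0000, prob=0.081588
DDDDU: m=22.8705, payoff=66.6995, prob=0.000939
UDDDU: m=35.1111, payoff=54.4589, prob=0.004160
DUDDU: m=35.1111, payoff=54.4589, prob=0.004160
UUDDU: m=53.9029, payoff=35.6671, prob=0.018423
DDUDU: m=35.1111, payoff=54.4589, prob=0.004160
UDUDU: m=53.9029, payoff=35.6671, prob=0.018423
DUUDU: m=53.9029, payoff=35.6671, prob=0.018423
UUUDU: m=82.7524, payoff=6.8176, prob=0.081588
DDDUU: m=32.2120, payoff=57.3580, prob=0.004160
UDDUU: m=49.4522, payoff=40.1178, prob=0.018423
DUDUU: m=49.4522, payoff=40.1178, prob=0.018423
UUDUU: m=75.9196, payoff=13.6504, prob=0.081588
DDUUU: m=45.3690, payoff=44.2010, prob=0.018423
UDUUU: m=69.6510, payoff=19.9190, prob=0.081588
DUUUU: m=63.9000, payoff=25.6700, prob=0.081588
UUUUU: m=98.1000, payoff=0.0000, prob=0.361319
Price = Σ prob·payoff / R^5 = 14.443979 / 1.104081 = 13.0824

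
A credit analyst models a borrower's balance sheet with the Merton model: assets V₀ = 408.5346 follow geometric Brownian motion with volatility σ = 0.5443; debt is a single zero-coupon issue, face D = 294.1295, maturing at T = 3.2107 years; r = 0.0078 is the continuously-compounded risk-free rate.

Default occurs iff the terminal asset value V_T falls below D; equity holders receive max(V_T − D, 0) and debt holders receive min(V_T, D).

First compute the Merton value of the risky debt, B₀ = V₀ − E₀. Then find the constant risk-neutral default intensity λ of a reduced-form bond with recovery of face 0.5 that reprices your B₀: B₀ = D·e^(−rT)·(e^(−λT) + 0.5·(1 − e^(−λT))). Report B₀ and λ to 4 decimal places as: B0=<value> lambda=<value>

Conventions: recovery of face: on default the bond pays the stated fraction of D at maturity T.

Equity is a call on the firm's assets struck at D = 294.1295:
d₁ = [ln(V₀/D) + (r + σ²/2)T] / (σ√T)
   = [ln(408.5346/294.1295) + (0.0078 + 0.5·0.5443²)·3.2107] / (0.5443·√3.2107)
   = [0.328556 + 0.500648] / 0.975300 = 0.850205
d₂ = d₁ − σ√T = 0.850205 − 0.975300 = -0.125095
N(d₁) = 0.802394,  N(d₂) = 0.450224,  e^(−rT) = 0.975268
E₀ = V₀·N(d₁) − D·e^(−rT)·N(d₂)
   = 408.5346·0.802394 − 294.1295·0.975268·0.450224 = 198.656853
B₀ = V₀ − E₀ = 408.5346 − 198.656853 = 209.877747
e^(−λT) = (B₀·e^(rT)/D − 0.5)/(1 − 0.5) = (209.8777·1.025360/294.1295 − 0.5)/0.5 = 0.46330192
λ = −ln(0.46330192)/3.2107 = 0.239629

B0=209.8777 lambda=0.2396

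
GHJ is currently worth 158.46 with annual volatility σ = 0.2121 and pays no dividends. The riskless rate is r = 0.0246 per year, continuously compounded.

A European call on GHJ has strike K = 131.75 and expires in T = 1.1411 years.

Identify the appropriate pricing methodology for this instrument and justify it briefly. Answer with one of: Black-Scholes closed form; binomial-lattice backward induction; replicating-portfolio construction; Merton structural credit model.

Key observation: a European-exercise option on GHJ struck at 131.75 — a GBM underlying with constant parameters — admits an analytic price: the data contain no early exercise, no discrete tree, no debt structure.

framework: Black-Scholes closed form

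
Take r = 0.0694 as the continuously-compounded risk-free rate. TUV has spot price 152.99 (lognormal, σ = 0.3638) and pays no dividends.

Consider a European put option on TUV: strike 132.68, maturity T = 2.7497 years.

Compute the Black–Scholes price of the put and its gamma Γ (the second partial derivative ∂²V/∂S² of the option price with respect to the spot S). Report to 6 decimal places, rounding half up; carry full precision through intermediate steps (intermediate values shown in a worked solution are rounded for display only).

σ√T = 0.3638·√2.7497 = 0.603261
d₁ = (ln(S/K) + (r+σ²/2)T) / (σ√T) = (ln(152.99/132.68) + (0.0694+0.3638²/2)·2.7497) / 0.603261 = (0.142432 + 0.372791) / 0.603261 = 0.854064
d₂ = d₁ − σ√T = 0.854064 − 0.603261 = 0.250803
e^{−rT} = 0.826274
N(−d₁) = 0.196535,  N(−d₂) = 0.400983
Put price V = K·e^{−rT}·N(−d₂) − S·N(−d₁) = 43.959801 − 30.067860 = 13.891941
φ(d₁) = (1/√(2π))·e^{−d₁²/2} = 0.277024
Γ = φ(d₁) / (S·σ·√T) = 0.003002

price = 13.891941
Γ = 0.003002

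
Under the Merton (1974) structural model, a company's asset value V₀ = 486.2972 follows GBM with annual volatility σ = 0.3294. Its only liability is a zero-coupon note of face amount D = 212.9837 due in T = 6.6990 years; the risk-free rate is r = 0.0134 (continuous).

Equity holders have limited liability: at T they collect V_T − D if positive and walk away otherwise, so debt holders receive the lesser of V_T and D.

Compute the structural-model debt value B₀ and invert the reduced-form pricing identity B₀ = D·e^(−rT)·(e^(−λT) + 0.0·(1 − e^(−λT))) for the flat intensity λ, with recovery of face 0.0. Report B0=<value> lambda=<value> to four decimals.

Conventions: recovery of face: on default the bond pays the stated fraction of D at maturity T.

Apply the equity-as-call identities (strike 212.9837, horizon 6.6990 years):
d₁ = [ln(V₀/D) + (r + σ²/2)T] / (σ√T)
   = [ln(486.2972/212.9837) + (0.0134 + 0.5·0.3294²)·6.6990] / (0.3294·√6.6990)
   = [0.825604 + 0.453202] / 0.852567 = 1.499948
d₂ = d₁ − σ√T = 1.499948 − 0.852567 = 0.647381
N(d₁) = 0.933186,  N(d₂) = 0.741307,  e^(−rT) = 0.914145
E₀ = V₀·N(d₁) − D·e^(−rT)·N(d₂)
   = 486.2972·0.933186 − 212.9837·0.914145·0.741307 = 309.474815
B₀ = V₀ − E₀ = 486.2972 − 309.474815 = 176.822385
e^(−λT) = (B₀·e^(rT)/D − 0)/(1 − 0) = (176.8224·1.093919/212.9837 − 0)/1 = 0.90818861
λ = −ln(0.90818861)/6.6990 = 0.014376

B0=176.8224 lambda=0.0144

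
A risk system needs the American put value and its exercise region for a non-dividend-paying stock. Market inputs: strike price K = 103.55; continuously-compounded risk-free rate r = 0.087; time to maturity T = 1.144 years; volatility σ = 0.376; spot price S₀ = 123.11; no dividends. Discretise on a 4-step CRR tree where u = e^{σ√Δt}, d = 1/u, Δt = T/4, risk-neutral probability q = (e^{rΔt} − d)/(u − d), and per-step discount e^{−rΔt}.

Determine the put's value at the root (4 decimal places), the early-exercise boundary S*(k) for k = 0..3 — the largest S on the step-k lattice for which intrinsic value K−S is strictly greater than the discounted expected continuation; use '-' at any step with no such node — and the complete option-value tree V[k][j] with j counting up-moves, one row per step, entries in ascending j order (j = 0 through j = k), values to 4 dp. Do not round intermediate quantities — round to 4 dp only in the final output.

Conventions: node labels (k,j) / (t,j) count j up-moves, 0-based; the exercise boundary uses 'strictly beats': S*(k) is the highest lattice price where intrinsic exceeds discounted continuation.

price = 7.3267
boundary = - - - 67.3455
tree:
7.3267
12.9970 2.2853
22.2702 4.8023 0.0000
36.2045 10.0912 0.0000 0.0000
48.4718 21.2051 0.0000 0.0000 0.0000

Δt=0.28600, u=1.22272, d=0.81785, q=0.51213, disc=e^(-rΔt)=0.97543
k=4 terminal: V=max(K-S,0) → 48.4718 21.2051 0.0000 0.0000 0.0000
k=3: j=0 S=67.3455 intr=36.2045 cont=33.6598 V=36.2045[EX]; j=1 S=100.6851 intr=2.8649 cont=10.0912 V=10.0912[hold]; j=2 S=150.5295 intr=0.0000 cont=0.0000 V=0.0000[hold]; j=3 S=225.0496 intr=0.0000 cont=0.0000 V=0.0000[hold]  S*(3)=67.3455
k=2: j=0 S=82.3449 intr=21.2051 cont=22.2702 V=22.2702[hold]; j=1 S=123.1100 intr=0.0000 cont=4.8023 V=4.8023[hold]; j=2 S=184.0560 intr=0.0000 cont=0.0000 V=0.0000[hold]  S*(2)=-
k=1: j=0 S=100.6851 intr=2.8649 cont=12.9970 V=12.9970[hold]; j=1 S=150.5295 intr=0.0000 cont=2.2853 V=2.2853[hold]  S*(1)=-
k=0: j=0 S=123.1100 intr=0.0000 cont=7.3267 V=7.3267[hold]  S*(0)=-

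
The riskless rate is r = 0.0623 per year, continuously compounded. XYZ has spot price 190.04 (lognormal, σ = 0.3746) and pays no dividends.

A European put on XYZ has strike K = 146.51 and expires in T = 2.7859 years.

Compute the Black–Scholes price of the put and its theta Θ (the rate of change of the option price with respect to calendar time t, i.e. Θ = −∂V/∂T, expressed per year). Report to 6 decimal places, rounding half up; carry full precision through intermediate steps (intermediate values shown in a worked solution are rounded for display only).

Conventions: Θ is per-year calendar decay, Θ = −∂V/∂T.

σ√T = 0.3746·√2.7859 = 0.625245
d₁ = (ln(S/K) + (r+σ²/2)T) / (σ√T) = (ln(190.04/146.51) + (0.0623+0.3746²/2)·2.7859) / 0.625245 = (0.260141 + 0.369028) / 0.625245 = 1.006274
d₂ = d₁ − σ√T = 1.006274 − 0.625245 = 0.381029
e^{−rT} = 0.840665
N(−d₁) = 0.157142,  N(−d₂) = 0.351591
Put price V = K·e^{−rT}·N(−d₂) − S·N(−d₁) = 43.304009 − 29.863233 = 13.440776
φ(d₁) = (1/√(2π))·e^{−d₁²/2} = 0.240453
Θ = −S·φ(d₁)·σ/(2√T) + r·K·e^{−rT}·N(−d₂) = −5.127781 + 2.697840 = -2.429941

price = 13.440776
Θ = -2.429941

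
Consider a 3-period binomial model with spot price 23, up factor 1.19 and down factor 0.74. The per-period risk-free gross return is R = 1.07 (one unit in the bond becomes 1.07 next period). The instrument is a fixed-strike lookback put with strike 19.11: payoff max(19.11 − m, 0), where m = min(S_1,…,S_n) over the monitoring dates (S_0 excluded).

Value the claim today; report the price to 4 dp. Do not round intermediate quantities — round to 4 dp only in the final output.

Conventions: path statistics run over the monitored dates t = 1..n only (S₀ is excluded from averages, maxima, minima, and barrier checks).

price = 1.0245

Under the martingale measure an up-move has probability p* = 0.7333; value the claim as the probability-weighted average of per-path payoffs, discounted 3 periods at R = 1.07.
Enumerate all 2^3 = 8 price paths (U = up ×1.19, D = down ×0.74); each path with k up-moves has probability p*^k·(1−p*)^(3−k).
DDD: m=9.3202, payoff=9.7898, prob=0.018963
UDD: m=14.9878, payoff=4.1222, prob=0.052148
DUD: m=14.9878, payoff=4.1222, prob=0.052148
UUD: m=24.1020, payoff=0.0000, prob=0.143407
DDU: m=12.5948, payoff=6.5152, prob=0.052148
UDU: m=20.2538, payoff=0.0000, prob=0.143407
DUU: m=17.0200, payoff=2.0900, prob=0.143407
UUU: m=27.3700, payoff=0.0000, prob=0.394370
Price = Σ prob·payoff / R^3 = 1.255051 / 1.225043 = 1.0245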